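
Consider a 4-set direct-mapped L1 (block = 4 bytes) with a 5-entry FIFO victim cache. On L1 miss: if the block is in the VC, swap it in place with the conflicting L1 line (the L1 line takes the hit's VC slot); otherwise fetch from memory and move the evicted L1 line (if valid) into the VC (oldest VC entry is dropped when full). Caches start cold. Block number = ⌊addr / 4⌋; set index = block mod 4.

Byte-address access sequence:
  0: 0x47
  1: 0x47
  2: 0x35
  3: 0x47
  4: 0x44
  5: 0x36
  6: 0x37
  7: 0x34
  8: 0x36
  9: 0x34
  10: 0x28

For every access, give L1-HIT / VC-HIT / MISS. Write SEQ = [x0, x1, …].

SEQ = [MISS, L1-HIT, MISS, VC-HIT, L1-HIT, VC-HIT, L1-HIT, L1-HIT, L1-HIT, L1-HIT, MISS]

  [0] addr=0x47 blk=17 s=1: MISS | VC []
  [1] addr=0x47 blk=17 s=1: L1-HIT | VC []
  [2] addr=0x35 blk=13 s=1: MISS | VC [17]
  [3] addr=0x47 blk=17 s=1: VC-HIT | VC [13]
  [4] addr=0x44 blk=17 s=1: L1-HIT | VC [13]
  [5] addr=0x36 blk=13 s=1: VC-HIT | VC [17]
  [6] addr=0x37 blk=13 s=1: L1-HIT | VC [17]
  [7] addr=0x34 blk=13 s=1: L1-HIT | VC [17]
  [8] addr=0x36 blk=13 s=1: L1-HIT | VC [17]
  [9] addr=0x34 blk=13 s=1: L1-HIT | VC [17]
  [10] addr=0x28 blk=10 s=2: MISS | VC [17]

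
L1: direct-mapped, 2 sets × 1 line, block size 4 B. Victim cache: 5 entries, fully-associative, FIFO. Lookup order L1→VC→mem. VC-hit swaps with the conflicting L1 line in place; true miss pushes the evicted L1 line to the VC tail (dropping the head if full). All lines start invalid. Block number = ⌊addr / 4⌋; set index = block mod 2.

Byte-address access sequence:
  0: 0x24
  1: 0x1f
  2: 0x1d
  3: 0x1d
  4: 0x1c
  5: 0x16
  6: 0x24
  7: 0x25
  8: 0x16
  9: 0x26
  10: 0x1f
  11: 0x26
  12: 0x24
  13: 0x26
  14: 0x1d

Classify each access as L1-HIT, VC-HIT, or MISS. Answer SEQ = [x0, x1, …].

SEQ = [MISS, MISS, L1-HIT, L1-HIT, L1-HIT, MISS, VC-HIT, L1-HIT, VC-HIT, VC-HIT, VC-HIT, VC-HIT, L1-HIT, L1-HIT, VC-HIT]

0: 0x24 (blk 9, set 1) → MISS  vc=[]
1: 0x1f (blk 7, set 1) → MISS  vc=[9]
2: 0x1d (blk 7, set 1) → L1-HIT  vc=[9]
3: 0x1d (blk 7, set 1) → L1-HIT  vc=[9]
4: 0x1c (blk 7, set 1) → L1-HIT  vc=[9]
5: 0x16 (blk 5, set 1) → MISS  vc=[9, 7]
6: 0x24 (blk 9, set 1) → VC-HIT  vc=[5, 7]
7: 0x25 (blk 9, set 1) → L1-HIT  vc=[5, 7]
8: 0x16 (blk 5, set 1) → VC-HIT  vc=[9, 7]
9: 0x26 (blk 9, set 1) → VC-HIT  vc=[5, 7]
10: 0x1f (blk 7, set 1) → VC-HIT  vc=[5, 9]
11: 0x26 (blk 9, set 1) → VC-HIT  vc=[5, 7]
12: 0x24 (blk 9, set 1) → L1-HIT  vc=[5, 7]
13: 0x26 (blk 9, set 1) → L1-HIT  vc=[5, 7]
14: 0x1d (blk 7, set 1) → VC-HIT  vc=[5, 9]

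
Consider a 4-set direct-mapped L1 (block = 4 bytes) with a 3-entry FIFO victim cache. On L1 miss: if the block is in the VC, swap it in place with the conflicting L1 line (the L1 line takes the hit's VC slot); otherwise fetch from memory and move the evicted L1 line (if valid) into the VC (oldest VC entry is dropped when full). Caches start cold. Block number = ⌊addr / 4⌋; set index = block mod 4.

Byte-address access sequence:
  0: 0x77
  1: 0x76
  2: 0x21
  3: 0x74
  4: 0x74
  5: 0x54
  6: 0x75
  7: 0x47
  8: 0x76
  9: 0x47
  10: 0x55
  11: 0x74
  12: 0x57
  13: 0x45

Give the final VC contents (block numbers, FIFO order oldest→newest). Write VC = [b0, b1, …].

VC = [21, 29]

  [0] addr=0x77 blk=29 s=1: MISS | VC []
  [1] addr=0x76 blk=29 s=1: L1-HIT | VC []
  [2] addr=0x21 blk=8 s=0: MISS | VC []
  [3] addr=0x74 blk=29 s=1: L1-HIT | VC []
  [4] addr=0x74 blk=29 s=1: L1-HIT | VC []
  [5] addr=0x54 blk=21 s=1: MISS | VC [29]
  [6] addr=0x75 blk=29 s=1: VC-HIT | VC [21]
  [7] addr=0x47 blk=17 s=1: MISS | VC [21, 29]
  [8] addr=0x76 blk=29 s=1: VC-HIT | VC [21, 17]
  [9] addr=0x47 blk=17 s=1: VC-HIT | VC [21, 29]
  [10] addr=0x55 blk=21 s=1: VC-HIT | VC [17, 29]
  [11] addr=0x74 blk=29 s=1: VC-HIT | VC [17, 21]
  [12] addr=0x57 blk=21 s=1: VC-HIT | VC [17, 29]
  [13] addr=0x45 blk=17 s=1: VC-HIT | VC [21, 29]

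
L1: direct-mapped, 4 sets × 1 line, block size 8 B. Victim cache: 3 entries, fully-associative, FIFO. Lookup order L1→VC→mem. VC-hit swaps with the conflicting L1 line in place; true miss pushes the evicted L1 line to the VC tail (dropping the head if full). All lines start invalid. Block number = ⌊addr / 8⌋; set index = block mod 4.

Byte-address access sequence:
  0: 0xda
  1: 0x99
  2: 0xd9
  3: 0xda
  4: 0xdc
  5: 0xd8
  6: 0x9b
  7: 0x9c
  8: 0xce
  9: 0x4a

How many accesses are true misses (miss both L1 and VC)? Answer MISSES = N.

#0 0xda→b27/s3 MISS; vc=[]
#1 0x99→b19/s3 MISS; vc=[27]
#2 0xd9→b27/s3 VC-HIT; vc=[19]
#3 0xda→b27/s3 L1-HIT; vc=[19]
#4 0xdc→b27/s3 L1-HIT; vc=[19]
#5 0xd8→b27/s3 L1-HIT; vc=[19]
#6 0x9b→b19/s3 VC-HIT; vc=[27]
#7 0x9c→b19/s3 L1-HIT; vc=[27]
#8 0xce→b25/s1 MISS; vc=[27]
#9 0x4a→b9/s1 MISS; vc=[27,25]

MISSES = 4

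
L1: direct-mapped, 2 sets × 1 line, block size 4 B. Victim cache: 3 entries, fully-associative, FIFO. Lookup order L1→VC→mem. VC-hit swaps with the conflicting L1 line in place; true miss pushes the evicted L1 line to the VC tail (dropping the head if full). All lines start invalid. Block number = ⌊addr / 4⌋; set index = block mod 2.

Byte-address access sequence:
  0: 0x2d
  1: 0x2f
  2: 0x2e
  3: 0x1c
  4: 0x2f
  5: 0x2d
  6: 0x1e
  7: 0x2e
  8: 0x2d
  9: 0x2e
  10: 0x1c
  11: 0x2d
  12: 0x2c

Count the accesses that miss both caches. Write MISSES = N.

#0 0x2d→b11/s1 MISS; vc=[]
#1 0x2f→b11/s1 L1-HIT; vc=[]
#2 0x2e→b11/s1 L1-HIT; vc=[]
#3 0x1c→b7/s1 MISS; vc=[11]
#4 0x2f→b11/s1 VC-HIT; vc=[7]
#5 0x2d→b11/s1 L1-HIT; vc=[7]
#6 0x1e→b7/s1 VC-HIT; vc=[11]
#7 0x2e→b11/s1 VC-HIT; vc=[7]
#8 0x2d→b11/s1 L1-HIT; vc=[7]
#9 0x2e→b11/s1 L1-HIT; vc=[7]
#10 0x1c→b7/s1 VC-HIT; vc=[11]
#11 0x2d→b11/s1 VC-HIT; vc=[7]
#12 0x2c→b11/s1 L1-HIT; vc=[7]

MISSES = 2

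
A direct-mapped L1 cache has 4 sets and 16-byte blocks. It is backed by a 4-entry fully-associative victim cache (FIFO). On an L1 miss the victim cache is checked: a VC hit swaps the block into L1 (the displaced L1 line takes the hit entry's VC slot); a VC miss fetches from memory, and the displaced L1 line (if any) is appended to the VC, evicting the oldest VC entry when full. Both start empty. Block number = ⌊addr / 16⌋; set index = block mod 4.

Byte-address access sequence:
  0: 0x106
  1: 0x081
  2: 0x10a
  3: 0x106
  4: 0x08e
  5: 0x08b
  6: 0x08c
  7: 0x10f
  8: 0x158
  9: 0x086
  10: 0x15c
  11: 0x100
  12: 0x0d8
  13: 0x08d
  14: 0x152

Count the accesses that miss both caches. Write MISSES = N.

0: 0x106 (blk 16, set 0) → MISS  vc=[]
1: 0x81 (blk 8, set 0) → MISS  vc=[16]
2: 0x10a (blk 16, set 0) → VC-HIT  vc=[8]
3: 0x106 (blk 16, set 0) → L1-HIT  vc=[8]
4: 0x8e (blk 8, set 0) → VC-HIT  vc=[16]
5: 0x8b (blk 8, set 0) → L1-HIT  vc=[16]
6: 0x8c (blk 8, set 0) → L1-HIT  vc=[16]
7: 0x10f (blk 16, set 0) → VC-HIT  vc=[8]
8: 0x158 (blk 21, set 1) → MISS  vc=[8]
9: 0x86 (blk 8, set 0) → VC-HIT  vc=[16]
10: 0x15c (blk 21, set 1) → L1-HIT  vc=[16]
11: 0x100 (blk 16, set 0) → VC-HIT  vc=[8]
12: 0xd8 (blk 13, set 1) → MISS  vc=[8, 21]
13: 0x8d (blk 8, set 0) → VC-HIT  vc=[16, 21]
14: 0x152 (blk 21, set 1) → VC-HIT  vc=[16, 13]

MISSES = 4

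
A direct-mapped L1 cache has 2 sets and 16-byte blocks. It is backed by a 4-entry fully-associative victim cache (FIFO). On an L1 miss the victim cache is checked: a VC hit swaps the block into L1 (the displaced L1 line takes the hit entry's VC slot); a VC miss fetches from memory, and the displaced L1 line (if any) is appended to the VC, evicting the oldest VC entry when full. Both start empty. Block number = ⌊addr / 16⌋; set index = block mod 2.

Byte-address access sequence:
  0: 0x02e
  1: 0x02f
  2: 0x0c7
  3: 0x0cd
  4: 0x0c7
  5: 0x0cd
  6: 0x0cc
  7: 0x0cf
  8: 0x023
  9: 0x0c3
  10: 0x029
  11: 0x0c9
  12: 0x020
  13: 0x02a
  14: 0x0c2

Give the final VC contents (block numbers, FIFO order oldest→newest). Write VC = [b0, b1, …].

VC = [2]

  [0] addr=0x2e blk=2 s=0: MISS | VC []
  [1] addr=0x2f blk=2 s=0: L1-HIT | VC []
  [2] addr=0xc7 blk=12 s=0: MISS | VC [2]
  [3] addr=0xcd blk=12 s=0: L1-HIT | VC [2]
  [4] addr=0xc7 blk=12 s=0: L1-HIT | VC [2]
  [5] addr=0xcd blk=12 s=0: L1-HIT | VC [2]
  [6] addr=0xcc blk=12 s=0: L1-HIT | VC [2]
  [7] addr=0xcf blk=12 s=0: L1-HIT | VC [2]
  [8] addr=0x23 blk=2 s=0: VC-HIT | VC [12]
  [9] addr=0xc3 blk=12 s=0: VC-HIT | VC [2]
  [10] addr=0x29 blk=2 s=0: VC-HIT | VC [12]
  [11] addr=0xc9 blk=12 s=0: VC-HIT | VC [2]
  [12] addr=0x20 blk=2 s=0: VC-HIT | VC [12]
  [13] addr=0x2a blk=2 s=0: L1-HIT | VC [12]
  [14] addr=0xc2 blk=12 s=0: VC-HIT | VC [2]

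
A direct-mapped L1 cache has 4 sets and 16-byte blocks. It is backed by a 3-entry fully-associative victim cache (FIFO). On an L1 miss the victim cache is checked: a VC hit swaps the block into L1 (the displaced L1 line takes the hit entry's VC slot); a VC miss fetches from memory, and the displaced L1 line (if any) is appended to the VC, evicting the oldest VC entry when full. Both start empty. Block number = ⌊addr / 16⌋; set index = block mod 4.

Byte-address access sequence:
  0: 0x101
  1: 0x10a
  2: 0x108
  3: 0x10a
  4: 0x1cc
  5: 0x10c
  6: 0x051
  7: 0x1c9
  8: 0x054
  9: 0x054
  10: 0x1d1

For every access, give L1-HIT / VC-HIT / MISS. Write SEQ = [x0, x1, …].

SEQ = [MISS, L1-HIT, L1-HIT, L1-HIT, MISS, VC-HIT, MISS, VC-HIT, L1-HIT, L1-HIT, MISS]

  [0] addr=0x101 blk=16 s=0: MISS | VC []
  [1] addr=0x10a blk=16 s=0: L1-HIT | VC []
  [2] addr=0x108 blk=16 s=0: L1-HIT | VC []
  [3] addr=0x10a blk=16 s=0: L1-HIT | VC []
  [4] addr=0x1cc blk=28 s=0: MISS | VC [16]
  [5] addr=0x10c blk=16 s=0: VC-HIT | VC [28]
  [6] addr=0x51 blk=5 s=1: MISS | VC [28]
  [7] addr=0x1c9 blk=28 s=0: VC-HIT | VC [16]
  [8] addr=0x54 blk=5 s=1: L1-HIT | VC [16]
  [9] addr=0x54 blk=5 s=1: L1-HIT | VC [16]
  [10] addr=0x1d1 blk=29 s=1: MISS | VC [16, 5]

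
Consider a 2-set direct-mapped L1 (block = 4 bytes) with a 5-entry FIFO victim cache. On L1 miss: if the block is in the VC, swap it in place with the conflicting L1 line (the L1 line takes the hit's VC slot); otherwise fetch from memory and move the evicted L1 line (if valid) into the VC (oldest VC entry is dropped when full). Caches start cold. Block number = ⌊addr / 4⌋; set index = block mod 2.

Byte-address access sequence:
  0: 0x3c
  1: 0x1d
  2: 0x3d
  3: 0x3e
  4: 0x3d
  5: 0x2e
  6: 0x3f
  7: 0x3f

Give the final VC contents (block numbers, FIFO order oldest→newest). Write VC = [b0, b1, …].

#0 0x3c→b15/s1 MISS; vc=[]
#1 0x1d→b7/s1 MISS; vc=[15]
#2 0x3d→b15/s1 VC-HIT; vc=[7]
#3 0x3e→b15/s1 L1-HIT; vc=[7]
#4 0x3d→b15/s1 L1-HIT; vc=[7]
#5 0x2e→b11/s1 MISS; vc=[7,15]
#6 0x3f→b15/s1 VC-HIT; vc=[7,11]
#7 0x3f→b15/s1 L1-HIT; vc=[7,11]

VC = [7, 11]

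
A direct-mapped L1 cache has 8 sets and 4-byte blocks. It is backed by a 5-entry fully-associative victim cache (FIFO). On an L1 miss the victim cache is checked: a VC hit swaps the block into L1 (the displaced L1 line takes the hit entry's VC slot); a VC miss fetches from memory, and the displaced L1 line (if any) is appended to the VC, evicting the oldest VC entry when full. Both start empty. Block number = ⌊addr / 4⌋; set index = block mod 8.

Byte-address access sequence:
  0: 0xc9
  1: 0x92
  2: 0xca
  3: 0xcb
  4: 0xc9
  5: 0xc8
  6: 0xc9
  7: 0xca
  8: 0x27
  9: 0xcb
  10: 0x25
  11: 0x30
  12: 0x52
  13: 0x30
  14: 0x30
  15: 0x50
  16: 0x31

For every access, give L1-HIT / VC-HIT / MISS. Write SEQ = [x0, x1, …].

  [0] addr=0xc9 blk=50 s=2: MISS | VC []
  [1] addr=0x92 blk=36 s=4: MISS | VC []
  [2] addr=0xca blk=50 s=2: L1-HIT | VC []
  [3] addr=0xcb blk=50 s=2: L1-HIT | VC []
  [4] addr=0xc9 blk=50 s=2: L1-HIT | VC []
  [5] addr=0xc8 blk=50 s=2: L1-HIT | VC []
  [6] addr=0xc9 blk=50 s=2: L1-HIT | VC []
  [7] addr=0xca blk=50 s=2: L1-HIT | VC []
  [8] addr=0x27 blk=9 s=1: MISS | VC []
  [9] addr=0xcb blk=50 s=2: L1-HIT | VC []
  [10] addr=0x25 blk=9 s=1: L1-HIT | VC []
  [11] addr=0x30 blk=12 s=4: MISS | VC [36]
  [12] addr=0x52 blk=20 s=4: MISS | VC [36, 12]
  [13] addr=0x30 blk=12 s=4: VC-HIT | VC [36, 20]
  [14] addr=0x30 blk=12 s=4: L1-HIT | VC [36, 20]
  [15] addr=0x50 blk=20 s=4: VC-HIT | VC [36, 12]
  [16] addr=0x31 blk=12 s=4: VC-HIT | VC [36, 20]

SEQ = [MISS, MISS, L1-HIT, L1-HIT, L1-HIT, L1-HIT, L1-HIT, L1-HIT, MISS, L1-HIT, L1-HIT, MISS, MISS, VC-HIT, L1-HIT, VC-HIT, VC-HIT]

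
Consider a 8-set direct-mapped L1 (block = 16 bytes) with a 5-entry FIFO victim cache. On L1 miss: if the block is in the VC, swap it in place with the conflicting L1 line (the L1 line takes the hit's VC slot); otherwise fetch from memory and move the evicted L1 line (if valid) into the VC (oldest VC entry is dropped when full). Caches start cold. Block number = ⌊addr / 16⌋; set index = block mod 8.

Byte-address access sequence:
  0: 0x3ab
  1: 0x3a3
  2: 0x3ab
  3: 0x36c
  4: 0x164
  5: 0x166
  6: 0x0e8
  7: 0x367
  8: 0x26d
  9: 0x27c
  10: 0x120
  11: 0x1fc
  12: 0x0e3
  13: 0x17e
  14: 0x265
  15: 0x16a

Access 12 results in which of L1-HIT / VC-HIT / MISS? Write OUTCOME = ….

#0 0x3ab→b58/s2 MISS; vc=[]
#1 0x3a3→b58/s2 L1-HIT; vc=[]
#2 0x3ab→b58/s2 L1-HIT; vc=[]
#3 0x36c→b54/s6 MISS; vc=[]
#4 0x164→b22/s6 MISS; vc=[54]
#5 0x166→b22/s6 L1-HIT; vc=[54]
#6 0xe8→b14/s6 MISS; vc=[54,22]
#7 0x367→b54/s6 VC-HIT; vc=[14,22]
#8 0x26d→b38/s6 MISS; vc=[14,22,54]
#9 0x27c→b39/s7 MISS; vc=[14,22,54]
#10 0x120→b18/s2 MISS; vc=[14,22,54,58]
#11 0x1fc→b31/s7 MISS; vc=[14,22,54,58,39]
#12 0xe3→b14/s6 VC-HIT; vc=[38,22,54,58,39]
#13 0x17e→b23/s7 MISS; vc=[22,54,58,39,31]
#14 0x265→b38/s6 MISS; vc=[54,58,39,31,14]
#15 0x16a→b22/s6 MISS; vc=[58,39,31,14,38]

OUTCOME = VC-HIT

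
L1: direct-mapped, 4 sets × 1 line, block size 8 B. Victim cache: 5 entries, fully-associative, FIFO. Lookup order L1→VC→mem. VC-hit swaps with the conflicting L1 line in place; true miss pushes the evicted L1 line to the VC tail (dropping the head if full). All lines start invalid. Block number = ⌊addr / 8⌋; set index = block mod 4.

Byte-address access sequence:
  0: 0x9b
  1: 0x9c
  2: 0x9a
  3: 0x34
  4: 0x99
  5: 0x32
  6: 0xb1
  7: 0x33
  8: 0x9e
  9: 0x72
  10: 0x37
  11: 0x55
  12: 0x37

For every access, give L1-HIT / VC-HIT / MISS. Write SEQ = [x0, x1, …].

#0 0x9b→b19/s3 MISS; vc=[]
#1 0x9c→b19/s3 L1-HIT; vc=[]
#2 0x9a→b19/s3 L1-HIT; vc=[]
#3 0x34→b6/s2 MISS; vc=[]
#4 0x99→b19/s3 L1-HIT; vc=[]
#5 0x32→b6/s2 L1-HIT; vc=[]
#6 0xb1→b22/s2 MISS; vc=[6]
#7 0x33→b6/s2 VC-HIT; vc=[22]
#8 0x9e→b19/s3 L1-HIT; vc=[22]
#9 0x72→b14/s2 MISS; vc=[22,6]
#10 0x37→b6/s2 VC-HIT; vc=[22,14]
#11 0x55→b10/s2 MISS; vc=[22,14,6]
#12 0x37→b6/s2 VC-HIT; vc=[22,14,10]

SEQ = [MISS, L1-HIT, L1-HIT, MISS, L1-HIT, L1-HIT, MISS, VC-HIT, L1-HIT, MISS, VC-HIT, MISS, VC-HIT]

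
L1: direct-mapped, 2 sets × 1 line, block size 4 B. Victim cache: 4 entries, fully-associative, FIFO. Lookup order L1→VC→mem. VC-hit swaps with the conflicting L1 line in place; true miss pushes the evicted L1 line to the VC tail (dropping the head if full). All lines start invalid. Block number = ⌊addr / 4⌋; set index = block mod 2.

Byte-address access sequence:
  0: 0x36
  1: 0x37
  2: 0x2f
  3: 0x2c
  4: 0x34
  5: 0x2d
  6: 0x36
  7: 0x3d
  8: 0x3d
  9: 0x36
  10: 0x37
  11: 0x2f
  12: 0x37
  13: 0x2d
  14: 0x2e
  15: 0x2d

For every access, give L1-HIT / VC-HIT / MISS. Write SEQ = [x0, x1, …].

SEQ = [MISS, L1-HIT, MISS, L1-HIT, VC-HIT, VC-HIT, VC-HIT, MISS, L1-HIT, VC-HIT, L1-HIT, VC-HIT, VC-HIT, VC-HIT, L1-HIT, L1-HIT]

#0 0x36→b13/s1 MISS; vc=[]
#1 0x37→b13/s1 L1-HIT; vc=[]
#2 0x2f→b11/s1 MISS; vc=[13]
#3 0x2c→b11/s1 L1-HIT; vc=[13]
#4 0x34→b13/s1 VC-HIT; vc=[11]
#5 0x2d→b11/s1 VC-HIT; vc=[13]
#6 0x36→b13/s1 VC-HIT; vc=[11]
#7 0x3d→b15/s1 MISS; vc=[11,13]
#8 0x3d→b15/s1 L1-HIT; vc=[11,13]
#9 0x36→b13/s1 VC-HIT; vc=[11,15]
#10 0x37→b13/s1 L1-HIT; vc=[11,15]
#11 0x2f→b11/s1 VC-HIT; vc=[13,15]
#12 0x37→b13/s1 VC-HIT; vc=[11,15]
#13 0x2d→b11/s1 VC-HIT; vc=[13,15]
#14 0x2e→b11/s1 L1-HIT; vc=[13,15]
#15 0x2d→b11/s1 L1-HIT; vc=[13,15]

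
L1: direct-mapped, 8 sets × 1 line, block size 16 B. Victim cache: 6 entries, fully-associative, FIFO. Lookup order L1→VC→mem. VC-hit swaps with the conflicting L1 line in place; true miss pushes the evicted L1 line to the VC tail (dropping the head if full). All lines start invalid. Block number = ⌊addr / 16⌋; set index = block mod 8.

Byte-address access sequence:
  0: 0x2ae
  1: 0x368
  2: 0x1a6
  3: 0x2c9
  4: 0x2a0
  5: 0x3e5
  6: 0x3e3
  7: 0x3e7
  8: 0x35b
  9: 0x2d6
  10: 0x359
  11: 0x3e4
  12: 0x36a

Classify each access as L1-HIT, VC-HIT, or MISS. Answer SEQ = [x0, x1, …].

0: 0x2ae (blk 42, set 2) → MISS  vc=[]
1: 0x368 (blk 54, set 6) → MISS  vc=[]
2: 0x1a6 (blk 26, set 2) → MISS  vc=[42]
3: 0x2c9 (blk 44, set 4) → MISS  vc=[42]
4: 0x2a0 (blk 42, set 2) → VC-HIT  vc=[26]
5: 0x3e5 (blk 62, set 6) → MISS  vc=[26, 54]
6: 0x3e3 (blk 62, set 6) → L1-HIT  vc=[26, 54]
7: 0x3e7 (blk 62, set 6) → L1-HIT  vc=[26, 54]
8: 0x35b (blk 53, set 5) → MISS  vc=[26, 54]
9: 0x2d6 (blk 45, set 5) → MISS  vc=[26, 54, 53]
10: 0x359 (blk 53, set 5) → VC-HIT  vc=[26, 54, 45]
11: 0x3e4 (blk 62, set 6) → L1-HIT  vc=[26, 54, 45]
12: 0x36a (blk 54, set 6) → VC-HIT  vc=[26, 62, 45]

SEQ = [MISS, MISS, MISS, MISS, VC-HIT, MISS, L1-HIT, L1-HIT, MISS, MISS, VC-HIT, L1-HIT, VC-HIT]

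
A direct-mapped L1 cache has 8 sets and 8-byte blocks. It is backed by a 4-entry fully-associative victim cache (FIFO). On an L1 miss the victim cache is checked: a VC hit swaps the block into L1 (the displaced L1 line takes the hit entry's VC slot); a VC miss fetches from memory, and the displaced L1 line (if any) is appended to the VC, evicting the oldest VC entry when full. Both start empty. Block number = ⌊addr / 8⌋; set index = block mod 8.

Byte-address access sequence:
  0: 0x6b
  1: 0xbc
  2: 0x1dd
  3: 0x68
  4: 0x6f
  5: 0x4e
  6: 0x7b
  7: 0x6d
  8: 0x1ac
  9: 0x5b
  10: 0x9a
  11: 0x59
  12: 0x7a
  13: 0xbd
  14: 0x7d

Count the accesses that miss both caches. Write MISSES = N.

MISSES = 8

0: 0x6b (blk 13, set 5) → MISS  vc=[]
1: 0xbc (blk 23, set 7) → MISS  vc=[]
2: 0x1dd (blk 59, set 3) → MISS  vc=[]
3: 0x68 (blk 13, set 5) → L1-HIT  vc=[]
4: 0x6f (blk 13, set 5) → L1-HIT  vc=[]
5: 0x4e (blk 9, set 1) → MISS  vc=[]
6: 0x7b (blk 15, set 7) → MISS  vc=[23]
7: 0x6d (blk 13, set 5) → L1-HIT  vc=[23]
8: 0x1ac (blk 53, set 5) → MISS  vc=[23, 13]
9: 0x5b (blk 11, set 3) → MISS  vc=[23, 13, 59]
10: 0x9a (blk 19, set 3) → MISS  vc=[23, 13, 59, 11]
11: 0x59 (blk 11, set 3) → VC-HIT  vc=[23, 13, 59, 19]
12: 0x7a (blk 15, set 7) → L1-HIT  vc=[23, 13, 59, 19]
13: 0xbd (blk 23, set 7) → VC-HIT  vc=[15, 13, 59, 19]
14: 0x7d (blk 15, set 7) → VC-HIT  vc=[23, 13, 59, 19]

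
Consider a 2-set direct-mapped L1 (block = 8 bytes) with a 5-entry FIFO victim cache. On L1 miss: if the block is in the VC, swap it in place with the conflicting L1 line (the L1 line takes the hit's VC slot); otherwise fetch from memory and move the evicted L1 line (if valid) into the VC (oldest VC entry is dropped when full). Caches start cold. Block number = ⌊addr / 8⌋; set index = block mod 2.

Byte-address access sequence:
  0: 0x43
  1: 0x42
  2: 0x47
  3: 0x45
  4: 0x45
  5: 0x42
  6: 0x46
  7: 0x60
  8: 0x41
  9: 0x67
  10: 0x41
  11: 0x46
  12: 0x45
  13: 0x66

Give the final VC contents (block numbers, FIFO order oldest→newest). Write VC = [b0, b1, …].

VC = [8]

0: 0x43 (blk 8, set 0) → MISS  vc=[]
1: 0x42 (blk 8, set 0) → L1-HIT  vc=[]
2: 0x47 (blk 8, set 0) → L1-HIT  vc=[]
3: 0x45 (blk 8, set 0) → L1-HIT  vc=[]
4: 0x45 (blk 8, set 0) → L1-HIT  vc=[]
5: 0x42 (blk 8, set 0) → L1-HIT  vc=[]
6: 0x46 (blk 8, set 0) → L1-HIT  vc=[]
7: 0x60 (blk 12, set 0) → MISS  vc=[8]
8: 0x41 (blk 8, set 0) → VC-HIT  vc=[12]
9: 0x67 (blk 12, set 0) → VC-HIT  vc=[8]
10: 0x41 (blk 8, set 0) → VC-HIT  vc=[12]
11: 0x46 (blk 8, set 0) → L1-HIT  vc=[12]
12: 0x45 (blk 8, set 0) → L1-HIT  vc=[12]
13: 0x66 (blk 12, set 0) → VC-HIT  vc=[8]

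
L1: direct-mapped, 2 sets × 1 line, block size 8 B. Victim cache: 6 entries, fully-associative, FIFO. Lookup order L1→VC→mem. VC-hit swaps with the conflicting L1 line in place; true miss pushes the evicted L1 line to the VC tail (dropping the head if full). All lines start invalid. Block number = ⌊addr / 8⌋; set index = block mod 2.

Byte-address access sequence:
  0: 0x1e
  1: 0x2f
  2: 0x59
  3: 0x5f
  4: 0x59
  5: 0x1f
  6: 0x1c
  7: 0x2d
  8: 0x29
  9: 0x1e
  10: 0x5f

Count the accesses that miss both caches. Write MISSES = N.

MISSES = 3

0: 0x1e (blk 3, set 1) → MISS  vc=[]
1: 0x2f (blk 5, set 1) → MISS  vc=[3]
2: 0x59 (blk 11, set 1) → MISS  vc=[3, 5]
3: 0x5f (blk 11, set 1) → L1-HIT  vc=[3, 5]
4: 0x59 (blk 11, set 1) → L1-HIT  vc=[3, 5]
5: 0x1f (blk 3, set 1) → VC-HIT  vc=[11, 5]
6: 0x1c (blk 3, set 1) → L1-HIT  vc=[11, 5]
7: 0x2d (blk 5, set 1) → VC-HIT  vc=[11, 3]
8: 0x29 (blk 5, set 1) → L1-HIT  vc=[11, 3]
9: 0x1e (blk 3, set 1) → VC-HIT  vc=[11, 5]
10: 0x5f (blk 11, set 1) → VC-HIT  vc=[3, 5]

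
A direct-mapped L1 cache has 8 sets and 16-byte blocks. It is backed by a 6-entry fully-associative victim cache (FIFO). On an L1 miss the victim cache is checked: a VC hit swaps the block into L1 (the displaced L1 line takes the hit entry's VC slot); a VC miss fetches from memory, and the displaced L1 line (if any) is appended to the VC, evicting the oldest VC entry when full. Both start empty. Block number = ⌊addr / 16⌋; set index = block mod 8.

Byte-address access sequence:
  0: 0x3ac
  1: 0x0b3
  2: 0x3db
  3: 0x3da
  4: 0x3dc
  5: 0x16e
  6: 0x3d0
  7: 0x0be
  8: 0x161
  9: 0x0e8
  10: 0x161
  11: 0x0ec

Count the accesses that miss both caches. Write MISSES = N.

  [0] addr=0x3ac blk=58 s=2: MISS | VC []
  [1] addr=0xb3 blk=11 s=3: MISS | VC []
  [2] addr=0x3db blk=61 s=5: MISS | VC []
  [3] addr=0x3da blk=61 s=5: L1-HIT | VC []
  [4] addr=0x3dc blk=61 s=5: L1-HIT | VC []
  [5] addr=0x16e blk=22 s=6: MISS | VC []
  [6] addr=0x3d0 blk=61 s=5: L1-HIT | VC []
  [7] addr=0xbe blk=11 s=3: L1-HIT | VC []
  [8] addr=0x161 blk=22 s=6: L1-HIT | VC []
  [9] addr=0xe8 blk=14 s=6: MISS | VC [22]
  [10] addr=0x161 blk=22 s=6: VC-HIT | VC [14]
  [11] addr=0xec blk=14 s=6: VC-HIT | VC [22]

MISSES = 5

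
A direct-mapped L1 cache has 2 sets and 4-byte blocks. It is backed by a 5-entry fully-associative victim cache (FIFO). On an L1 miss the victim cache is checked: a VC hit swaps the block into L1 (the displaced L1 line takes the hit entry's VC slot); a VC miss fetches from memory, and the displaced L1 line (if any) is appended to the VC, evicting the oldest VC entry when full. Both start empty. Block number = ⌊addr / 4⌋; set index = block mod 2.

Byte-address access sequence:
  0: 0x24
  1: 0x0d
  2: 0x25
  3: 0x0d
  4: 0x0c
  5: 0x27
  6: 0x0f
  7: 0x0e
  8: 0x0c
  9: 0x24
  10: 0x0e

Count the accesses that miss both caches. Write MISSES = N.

0: 0x24 (blk 9, set 1) → MISS  vc=[]
1: 0xd (blk 3, set 1) → MISS  vc=[9]
2: 0x25 (blk 9, set 1) → VC-HIT  vc=[3]
3: 0xd (blk 3, set 1) → VC-HIT  vc=[9]
4: 0xc (blk 3, set 1) → L1-HIT  vc=[9]
5: 0x27 (blk 9, set 1) → VC-HIT  vc=[3]
6: 0xf (blk 3, set 1) → VC-HIT  vc=[9]
7: 0xe (blk 3, set 1) → L1-HIT  vc=[9]
8: 0xc (blk 3, set 1) → L1-HIT  vc=[9]
9: 0x24 (blk 9, set 1) → VC-HIT  vc=[3]
10: 0xe (blk 3, set 1) → VC-HIT  vc=[9]

MISSES = 2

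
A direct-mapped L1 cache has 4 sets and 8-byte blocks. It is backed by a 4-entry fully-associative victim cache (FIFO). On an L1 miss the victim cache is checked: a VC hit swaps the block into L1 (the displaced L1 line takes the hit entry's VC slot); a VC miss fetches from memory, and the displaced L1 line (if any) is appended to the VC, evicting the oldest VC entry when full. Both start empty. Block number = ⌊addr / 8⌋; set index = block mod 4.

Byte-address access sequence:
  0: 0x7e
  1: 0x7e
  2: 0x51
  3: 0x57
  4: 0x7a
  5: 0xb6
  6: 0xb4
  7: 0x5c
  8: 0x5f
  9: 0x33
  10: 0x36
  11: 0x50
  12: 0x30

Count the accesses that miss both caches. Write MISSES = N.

MISSES = 5

#0 0x7e→b15/s3 MISS; vc=[]
#1 0x7e→b15/s3 L1-HIT; vc=[]
#2 0x51→b10/s2 MISS; vc=[]
#3 0x57→b10/s2 L1-HIT; vc=[]
#4 0x7a→b15/s3 L1-HIT; vc=[]
#5 0xb6→b22/s2 MISS; vc=[10]
#6 0xb4→b22/s2 L1-HIT; vc=[10]
#7 0x5c→b11/s3 MISS; vc=[10,15]
#8 0x5f→b11/s3 L1-HIT; vc=[10,15]
#9 0x33→b6/s2 MISS; vc=[10,15,22]
#10 0x36→b6/s2 L1-HIT; vc=[10,15,22]
#11 0x50→b10/s2 VC-HIT; vc=[6,15,22]
#12 0x30→b6/s2 VC-HIT; vc=[10,15,22]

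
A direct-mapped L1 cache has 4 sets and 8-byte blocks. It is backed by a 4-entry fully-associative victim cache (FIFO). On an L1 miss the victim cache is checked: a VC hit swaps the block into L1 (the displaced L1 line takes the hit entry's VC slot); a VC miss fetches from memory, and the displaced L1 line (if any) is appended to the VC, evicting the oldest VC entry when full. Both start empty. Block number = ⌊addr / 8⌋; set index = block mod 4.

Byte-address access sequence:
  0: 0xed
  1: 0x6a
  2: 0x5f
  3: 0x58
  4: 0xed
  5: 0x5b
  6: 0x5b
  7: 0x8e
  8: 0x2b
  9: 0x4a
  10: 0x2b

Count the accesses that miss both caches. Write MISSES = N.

0: 0xed (blk 29, set 1) → MISS  vc=[]
1: 0x6a (blk 13, set 1) → MISS  vc=[29]
2: 0x5f (blk 11, set 3) → MISS  vc=[29]
3: 0x58 (blk 11, set 3) → L1-HIT  vc=[29]
4: 0xed (blk 29, set 1) → VC-HIT  vc=[13]
5: 0x5b (blk 11, set 3) → L1-HIT  vc=[13]
6: 0x5b (blk 11, set 3) → L1-HIT  vc=[13]
7: 0x8e (blk 17, set 1) → MISS  vc=[13, 29]
8: 0x2b (blk 5, set 1) → MISS  vc=[13, 29, 17]
9: 0x4a (blk 9, set 1) → MISS  vc=[13, 29, 17, 5]
10: 0x2b (blk 5, set 1) → VC-HIT  vc=[13, 29, 17, 9]

MISSES = 6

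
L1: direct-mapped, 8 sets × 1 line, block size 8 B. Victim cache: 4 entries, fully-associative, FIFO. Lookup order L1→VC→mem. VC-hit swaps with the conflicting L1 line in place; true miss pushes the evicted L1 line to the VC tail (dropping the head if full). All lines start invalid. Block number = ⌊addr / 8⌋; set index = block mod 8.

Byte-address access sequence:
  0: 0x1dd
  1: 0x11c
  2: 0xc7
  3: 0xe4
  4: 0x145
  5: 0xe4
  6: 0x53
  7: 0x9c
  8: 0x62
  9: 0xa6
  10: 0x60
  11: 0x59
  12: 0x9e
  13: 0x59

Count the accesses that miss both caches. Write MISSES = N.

MISSES = 10

  [0] addr=0x1dd blk=59 s=3: MISS | VC []
  [1] addr=0x11c blk=35 s=3: MISS | VC [59]
  [2] addr=0xc7 blk=24 s=0: MISS | VC [59]
  [3] addr=0xe4 blk=28 s=4: MISS | VC [59]
  [4] addr=0x145 blk=40 s=0: MISS | VC [59, 24]
  [5] addr=0xe4 blk=28 s=4: L1-HIT | VC [59, 24]
  [6] addr=0x53 blk=10 s=2: MISS | VC [59, 24]
  [7] addr=0x9c blk=19 s=3: MISS | VC [59, 24, 35]
  [8] addr=0x62 blk=12 s=4: MISS | VC [59, 24, 35, 28]
  [9] addr=0xa6 blk=20 s=4: MISS | VC [24, 35, 28, 12]
  [10] addr=0x60 blk=12 s=4: VC-HIT | VC [24, 35, 28, 20]
  [11] addr=0x59 blk=11 s=3: MISS | VC [35, 28, 20, 19]
  [12] addr=0x9e blk=19 s=3: VC-HIT | VC [35, 28, 20, 11]
  [13] addr=0x59 blk=11 s=3: VC-HIT | VC [35, 28, 20, 19]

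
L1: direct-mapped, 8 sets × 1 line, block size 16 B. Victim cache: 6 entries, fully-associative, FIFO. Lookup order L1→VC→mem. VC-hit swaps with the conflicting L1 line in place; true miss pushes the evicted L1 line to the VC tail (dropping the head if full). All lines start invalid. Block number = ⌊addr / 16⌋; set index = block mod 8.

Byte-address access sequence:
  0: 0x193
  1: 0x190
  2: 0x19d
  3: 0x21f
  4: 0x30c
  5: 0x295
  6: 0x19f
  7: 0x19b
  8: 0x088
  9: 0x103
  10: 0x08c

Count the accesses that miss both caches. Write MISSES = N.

  [0] addr=0x193 blk=25 s=1: MISS | VC []
  [1] addr=0x190 blk=25 s=1: L1-HIT | VC []
  [2] addr=0x19d blk=25 s=1: L1-HIT | VC []
  [3] addr=0x21f blk=33 s=1: MISS | VC [25]
  [4] addr=0x30c blk=48 s=0: MISS | VC [25]
  [5] addr=0x295 blk=41 s=1: MISS | VC [25, 33]
  [6] addr=0x19f blk=25 s=1: VC-HIT | VC [41, 33]
  [7] addr=0x19b blk=25 s=1: L1-HIT | VC [41, 33]
  [8] addr=0x88 blk=8 s=0: MISS | VC [41, 33, 48]
  [9] addr=0x103 blk=16 s=0: MISS | VC [41, 33, 48, 8]
  [10] addr=0x8c blk=8 s=0: VC-HIT | VC [41, 33, 48, 16]

MISSES = 6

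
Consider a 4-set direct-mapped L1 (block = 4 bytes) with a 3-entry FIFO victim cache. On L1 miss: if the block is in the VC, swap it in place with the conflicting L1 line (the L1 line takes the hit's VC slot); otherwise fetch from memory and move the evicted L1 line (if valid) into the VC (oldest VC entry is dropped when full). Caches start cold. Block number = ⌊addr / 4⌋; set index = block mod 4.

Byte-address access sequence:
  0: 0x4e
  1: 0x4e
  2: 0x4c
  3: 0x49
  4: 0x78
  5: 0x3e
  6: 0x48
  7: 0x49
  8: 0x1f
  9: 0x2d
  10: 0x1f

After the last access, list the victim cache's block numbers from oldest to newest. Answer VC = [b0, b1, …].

VC = [19, 15, 11]

0: 0x4e (blk 19, set 3) → MISS  vc=[]
1: 0x4e (blk 19, set 3) → L1-HIT  vc=[]
2: 0x4c (blk 19, set 3) → L1-HIT  vc=[]
3: 0x49 (blk 18, set 2) → MISS  vc=[]
4: 0x78 (blk 30, set 2) → MISS  vc=[18]
5: 0x3e (blk 15, set 3) → MISS  vc=[18, 19]
6: 0x48 (blk 18, set 2) → VC-HIT  vc=[30, 19]
7: 0x49 (blk 18, set 2) → L1-HIT  vc=[30, 19]
8: 0x1f (blk 7, set 3) → MISS  vc=[30, 19, 15]
9: 0x2d (blk 11, set 3) → MISS  vc=[19, 15, 7]
10: 0x1f (blk 7, set 3) → VC-HIT  vc=[19, 15, 11]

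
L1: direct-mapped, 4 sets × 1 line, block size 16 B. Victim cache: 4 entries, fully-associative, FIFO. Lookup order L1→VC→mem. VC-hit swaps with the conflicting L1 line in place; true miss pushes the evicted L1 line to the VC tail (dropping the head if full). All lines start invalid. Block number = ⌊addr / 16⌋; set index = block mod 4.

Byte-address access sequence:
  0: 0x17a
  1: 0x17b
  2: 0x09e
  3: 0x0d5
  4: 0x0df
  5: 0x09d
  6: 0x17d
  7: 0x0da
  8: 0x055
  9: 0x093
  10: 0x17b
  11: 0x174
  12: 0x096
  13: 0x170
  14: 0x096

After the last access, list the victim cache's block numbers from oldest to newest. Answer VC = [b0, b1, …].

  [0] addr=0x17a blk=23 s=3: MISS | VC []
  [1] addr=0x17b blk=23 s=3: L1-HIT | VC []
  [2] addr=0x9e blk=9 s=1: MISS | VC []
  [3] addr=0xd5 blk=13 s=1: MISS | VC [9]
  [4] addr=0xdf blk=13 s=1: L1-HIT | VC [9]
  [5] addr=0x9d blk=9 s=1: VC-HIT | VC [13]
  [6] addr=0x17d blk=23 s=3: L1-HIT | VC [13]
  [7] addr=0xda blk=13 s=1: VC-HIT | VC [9]
  [8] addr=0x55 blk=5 s=1: MISS | VC [9, 13]
  [9] addr=0x93 blk=9 s=1: VC-HIT | VC [5, 13]
  [10] addr=0x17b blk=23 s=3: L1-HIT | VC [5, 13]
  [11] addr=0x174 blk=23 s=3: L1-HIT | VC [5, 13]
  [12] addr=0x96 blk=9 s=1: L1-HIT | VC [5, 13]
  [13] addr=0x170 blk=23 s=3: L1-HIT | VC [5, 13]
  [14] addr=0x96 blk=9 s=1: L1-HIT | VC [5, 13]

VC = [5, 13]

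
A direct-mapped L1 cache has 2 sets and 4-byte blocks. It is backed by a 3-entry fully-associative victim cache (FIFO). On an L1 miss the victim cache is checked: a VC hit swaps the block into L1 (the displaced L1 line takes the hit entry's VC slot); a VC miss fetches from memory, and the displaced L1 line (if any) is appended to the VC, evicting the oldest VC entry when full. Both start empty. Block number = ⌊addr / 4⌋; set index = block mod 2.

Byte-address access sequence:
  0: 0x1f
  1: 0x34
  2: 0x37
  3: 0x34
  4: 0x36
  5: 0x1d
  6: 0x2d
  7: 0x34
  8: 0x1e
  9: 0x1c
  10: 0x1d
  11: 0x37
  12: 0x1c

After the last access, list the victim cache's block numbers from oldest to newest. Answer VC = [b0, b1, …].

  [0] addr=0x1f blk=7 s=1: MISS | VC []
  [1] addr=0x34 blk=13 s=1: MISS | VC [7]
  [2] addr=0x37 blk=13 s=1: L1-HIT | VC [7]
  [3] addr=0x34 blk=13 s=1: L1-HIT | VC [7]
  [4] addr=0x36 blk=13 s=1: L1-HIT | VC [7]
  [5] addr=0x1d blk=7 s=1: VC-HIT | VC [13]
  [6] addr=0x2d blk=11 s=1: MISS | VC [13, 7]
  [7] addr=0x34 blk=13 s=1: VC-HIT | VC [11, 7]
  [8] addr=0x1e blk=7 s=1: VC-HIT | VC [11, 13]
  [9] addr=0x1c blk=7 s=1: L1-HIT | VC [11, 13]
  [10] addr=0x1d blk=7 s=1: L1-HIT | VC [11, 13]
  [11] addr=0x37 blk=13 s=1: VC-HIT | VC [11, 7]
  [12] addr=0x1c blk=7 s=1: VC-HIT | VC [11, 13]

VC = [11, 13]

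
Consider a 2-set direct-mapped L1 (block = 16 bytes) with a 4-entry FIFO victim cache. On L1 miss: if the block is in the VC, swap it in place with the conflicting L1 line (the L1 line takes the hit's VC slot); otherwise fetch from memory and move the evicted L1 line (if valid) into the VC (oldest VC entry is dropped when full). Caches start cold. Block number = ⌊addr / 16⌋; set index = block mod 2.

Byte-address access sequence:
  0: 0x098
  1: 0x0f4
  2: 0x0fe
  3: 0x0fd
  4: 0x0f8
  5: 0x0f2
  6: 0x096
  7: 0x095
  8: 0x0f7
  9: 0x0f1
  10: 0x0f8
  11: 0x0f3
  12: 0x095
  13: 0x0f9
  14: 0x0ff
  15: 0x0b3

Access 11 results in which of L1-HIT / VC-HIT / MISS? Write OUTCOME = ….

0: 0x98 (blk 9, set 1) → MISS  vc=[]
1: 0xf4 (blk 15, set 1) → MISS  vc=[9]
2: 0xfe (blk 15, set 1) → L1-HIT  vc=[9]
3: 0xfd (blk 15, set 1) → L1-HIT  vc=[9]
4: 0xf8 (blk 15, set 1) → L1-HIT  vc=[9]
5: 0xf2 (blk 15, set 1) → L1-HIT  vc=[9]
6: 0x96 (blk 9, set 1) → VC-HIT  vc=[15]
7: 0x95 (blk 9, set 1) → L1-HIT  vc=[15]
8: 0xf7 (blk 15, set 1) → VC-HIT  vc=[9]
9: 0xf1 (blk 15, set 1) → L1-HIT  vc=[9]
10: 0xf8 (blk 15, set 1) → L1-HIT  vc=[9]
11: 0xf3 (blk 15, set 1) → L1-HIT  vc=[9]
12: 0x95 (blk 9, set 1) → VC-HIT  vc=[15]
13: 0xf9 (blk 15, set 1) → VC-HIT  vc=[9]
14: 0xff (blk 15, set 1) → L1-HIT  vc=[9]
15: 0xb3 (blk 11, set 1) → MISS  vc=[9, 15]

OUTCOME = L1-HIT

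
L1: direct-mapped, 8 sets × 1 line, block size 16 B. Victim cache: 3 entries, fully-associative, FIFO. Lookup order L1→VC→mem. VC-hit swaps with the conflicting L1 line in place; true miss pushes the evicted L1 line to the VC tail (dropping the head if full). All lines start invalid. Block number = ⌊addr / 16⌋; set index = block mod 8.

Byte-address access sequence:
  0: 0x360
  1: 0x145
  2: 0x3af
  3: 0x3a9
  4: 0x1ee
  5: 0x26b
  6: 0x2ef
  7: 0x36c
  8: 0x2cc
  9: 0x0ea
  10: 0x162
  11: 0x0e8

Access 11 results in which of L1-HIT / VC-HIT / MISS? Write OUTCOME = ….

OUTCOME = VC-HIT

  [0] addr=0x360 blk=54 s=6: MISS | VC []
  [1] addr=0x145 blk=20 s=4: MISS | VC []
  [2] addr=0x3af blk=58 s=2: MISS | VC []
  [3] addr=0x3a9 blk=58 s=2: L1-HIT | VC []
  [4] addr=0x1ee blk=30 s=6: MISS | VC [54]
  [5] addr=0x26b blk=38 s=6: MISS | VC [54, 30]
  [6] addr=0x2ef blk=46 s=6: MISS | VC [54, 30, 38]
  [7] addr=0x36c blk=54 s=6: VC-HIT | VC [46, 30, 38]
  [8] addr=0x2cc blk=44 s=4: MISS | VC [30, 38, 20]
  [9] addr=0xea blk=14 s=6: MISS | VC [38, 20, 54]
  [10] addr=0x162 blk=22 s=6: MISS | VC [20, 54, 14]
  [11] addr=0xe8 blk=14 s=6: VC-HIT | VC [20, 54, 22]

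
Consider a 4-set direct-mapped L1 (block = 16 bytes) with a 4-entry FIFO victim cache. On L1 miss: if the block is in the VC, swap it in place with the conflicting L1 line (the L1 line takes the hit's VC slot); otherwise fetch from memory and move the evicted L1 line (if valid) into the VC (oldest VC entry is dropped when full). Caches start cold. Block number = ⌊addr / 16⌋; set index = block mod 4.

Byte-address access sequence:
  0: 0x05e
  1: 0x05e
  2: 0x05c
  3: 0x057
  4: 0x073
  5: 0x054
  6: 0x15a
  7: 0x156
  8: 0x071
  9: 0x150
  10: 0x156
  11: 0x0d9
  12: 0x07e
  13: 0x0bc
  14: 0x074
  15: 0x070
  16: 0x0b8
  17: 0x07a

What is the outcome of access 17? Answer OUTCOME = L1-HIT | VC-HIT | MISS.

OUTCOME = VC-HIT

#0 0x5e→b5/s1 MISS; vc=[]
#1 0x5e→b5/s1 L1-HIT; vc=[]
#2 0x5c→b5/s1 L1-HIT; vc=[]
#3 0x57→b5/s1 L1-HIT; vc=[]
#4 0x73→b7/s3 MISS; vc=[]
#5 0x54→b5/s1 L1-HIT; vc=[]
#6 0x15a→b21/s1 MISS; vc=[5]
#7 0x156→b21/s1 L1-HIT; vc=[5]
#8 0x71→b7/s3 L1-HIT; vc=[5]
#9 0x150→b21/s1 L1-HIT; vc=[5]
#10 0x156→b21/s1 L1-HIT; vc=[5]
#11 0xd9→b13/s1 MISS; vc=[5,21]
#12 0x7e→b7/s3 L1-HIT; vc=[5,21]
#13 0xbc→b11/s3 MISS; vc=[5,21,7]
#14 0x74→b7/s3 VC-HIT; vc=[5,21,11]
#15 0x70→b7/s3 L1-HIT; vc=[5,21,11]
#16 0xb8→b11/s3 VC-HIT; vc=[5,21,7]
#17 0x7a→b7/s3 VC-HIT; vc=[5,21,11]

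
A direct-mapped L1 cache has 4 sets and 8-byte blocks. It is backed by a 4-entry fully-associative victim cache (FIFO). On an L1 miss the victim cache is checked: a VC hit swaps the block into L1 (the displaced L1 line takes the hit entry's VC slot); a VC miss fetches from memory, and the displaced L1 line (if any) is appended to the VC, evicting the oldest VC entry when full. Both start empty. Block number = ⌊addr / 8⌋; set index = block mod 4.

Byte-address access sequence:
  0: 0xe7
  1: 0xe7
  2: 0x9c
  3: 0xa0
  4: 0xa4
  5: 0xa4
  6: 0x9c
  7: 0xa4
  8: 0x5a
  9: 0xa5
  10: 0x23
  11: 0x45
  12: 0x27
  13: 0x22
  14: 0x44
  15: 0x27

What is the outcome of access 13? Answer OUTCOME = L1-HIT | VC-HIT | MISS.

OUTCOME = L1-HIT

  [0] addr=0xe7 blk=28 s=0: MISS | VC []
  [1] addr=0xe7 blk=28 s=0: L1-HIT | VC []
  [2] addr=0x9c blk=19 s=3: MISS | VC []
  [3] addr=0xa0 blk=20 s=0: MISS | VC [28]
  [4] addr=0xa4 blk=20 s=0: L1-HIT | VC [28]
  [5] addr=0xa4 blk=20 s=0: L1-HIT | VC [28]
  [6] addr=0x9c blk=19 s=3: L1-HIT | VC [28]
  [7] addr=0xa4 blk=20 s=0: L1-HIT | VC [28]
  [8] addr=0x5a blk=11 s=3: MISS | VC [28, 19]
  [9] addr=0xa5 blk=20 s=0: L1-HIT | VC [28, 19]
  [10] addr=0x23 blk=4 s=0: MISS | VC [28, 19, 20]
  [11] addr=0x45 blk=8 s=0: MISS | VC [28, 19, 20, 4]
  [12] addr=0x27 blk=4 s=0: VC-HIT | VC [28, 19, 20, 8]
  [13] addr=0x22 blk=4 s=0: L1-HIT | VC [28, 19, 20, 8]
  [14] addr=0x44 blk=8 s=0: VC-HIT | VC [28, 19, 20, 4]
  [15] addr=0x27 blk=4 s=0: VC-HIT | VC [28, 19, 20, 8]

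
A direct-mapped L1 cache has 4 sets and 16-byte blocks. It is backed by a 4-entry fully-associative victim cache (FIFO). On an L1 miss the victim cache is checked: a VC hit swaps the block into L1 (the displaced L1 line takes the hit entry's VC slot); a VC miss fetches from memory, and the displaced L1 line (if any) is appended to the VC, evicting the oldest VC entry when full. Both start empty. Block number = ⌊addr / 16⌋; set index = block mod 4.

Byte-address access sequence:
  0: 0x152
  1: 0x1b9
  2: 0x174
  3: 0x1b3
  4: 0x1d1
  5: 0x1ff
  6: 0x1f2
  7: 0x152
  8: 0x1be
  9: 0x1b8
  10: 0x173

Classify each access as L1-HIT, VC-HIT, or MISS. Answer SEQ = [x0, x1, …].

SEQ = [MISS, MISS, MISS, VC-HIT, MISS, MISS, L1-HIT, VC-HIT, VC-HIT, L1-HIT, VC-HIT]

0: 0x152 (blk 21, set 1) → MISS  vc=[]
1: 0x1b9 (blk 27, set 3) → MISS  vc=[]
2: 0x174 (blk 23, set 3) → MISS  vc=[27]
3: 0x1b3 (blk 27, set 3) → VC-HIT  vc=[23]
4: 0x1d1 (blk 29, set 1) → MISS  vc=[23, 21]
5: 0x1ff (blk 31, set 3) → MISS  vc=[23, 21, 27]
6: 0x1f2 (blk 31, set 3) → L1-HIT  vc=[23, 21, 27]
7: 0x152 (blk 21, set 1) → VC-HIT  vc=[23, 29, 27]
8: 0x1be (blk 27, set 3) → VC-HIT  vc=[23, 29, 31]
9: 0x1b8 (blk 27, set 3) → L1-HIT  vc=[23, 29, 31]
10: 0x173 (blk 23, set 3) → VC-HIT  vc=[27, 29, 31]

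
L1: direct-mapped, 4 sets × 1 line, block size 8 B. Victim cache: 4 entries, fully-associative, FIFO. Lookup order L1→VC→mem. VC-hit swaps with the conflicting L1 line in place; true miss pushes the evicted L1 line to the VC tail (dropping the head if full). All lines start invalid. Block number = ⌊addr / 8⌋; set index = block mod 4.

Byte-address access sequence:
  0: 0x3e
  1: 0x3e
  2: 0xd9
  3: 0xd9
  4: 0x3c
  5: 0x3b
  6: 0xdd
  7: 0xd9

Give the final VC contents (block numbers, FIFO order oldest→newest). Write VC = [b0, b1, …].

  [0] addr=0x3e blk=7 s=3: MISS | VC []
  [1] addr=0x3e blk=7 s=3: L1-HIT | VC []
  [2] addr=0xd9 blk=27 s=3: MISS | VC [7]
  [3] addr=0xd9 blk=27 s=3: L1-HIT | VC [7]
  [4] addr=0x3c blk=7 s=3: VC-HIT | VC [27]
  [5] addr=0x3b blk=7 s=3: L1-HIT | VC [27]
  [6] addr=0xdd blk=27 s=3: VC-HIT | VC [7]
  [7] addr=0xd9 blk=27 s=3: L1-HIT | VC [7]

VC = [7]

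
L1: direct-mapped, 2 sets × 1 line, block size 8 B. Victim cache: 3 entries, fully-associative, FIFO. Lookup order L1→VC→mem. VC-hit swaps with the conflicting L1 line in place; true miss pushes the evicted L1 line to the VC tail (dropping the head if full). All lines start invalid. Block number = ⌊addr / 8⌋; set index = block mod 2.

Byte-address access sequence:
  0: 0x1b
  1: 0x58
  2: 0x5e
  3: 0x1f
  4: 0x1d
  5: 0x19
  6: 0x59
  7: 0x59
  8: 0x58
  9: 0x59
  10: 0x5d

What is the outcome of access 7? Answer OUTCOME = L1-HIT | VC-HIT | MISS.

#0 0x1b→b3/s1 MISS; vc=[]
#1 0x58→b11/s1 MISS; vc=[3]
#2 0x5e→b11/s1 L1-HIT; vc=[3]
#3 0x1f→b3/s1 VC-HIT; vc=[11]
#4 0x1d→b3/s1 L1-HIT; vc=[11]
#5 0x19→b3/s1 L1-HIT; vc=[11]
#6 0x59→b11/s1 VC-HIT; vc=[3]
#7 0x59→b11/s1 L1-HIT; vc=[3]
#8 0x58→b11/s1 L1-HIT; vc=[3]
#9 0x59→b11/s1 L1-HIT; vc=[3]
#10 0x5d→b11/s1 L1-HIT; vc=[3]

OUTCOME = L1-HIT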